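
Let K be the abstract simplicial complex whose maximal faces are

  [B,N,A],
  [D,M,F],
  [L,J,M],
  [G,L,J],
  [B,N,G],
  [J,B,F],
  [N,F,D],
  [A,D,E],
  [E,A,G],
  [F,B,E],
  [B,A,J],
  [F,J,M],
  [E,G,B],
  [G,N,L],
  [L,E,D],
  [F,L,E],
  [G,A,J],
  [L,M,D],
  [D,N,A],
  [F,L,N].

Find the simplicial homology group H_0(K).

H_0 ≅ Z.

Order the vertices as A < B < D < E < F < G < J < L < M < N. Listing each simplex with vertices in this order, K has dimension 2 with simplices:

  0-simplices (10): A, B, D, E, F, G, J, L, M, N
  1-simplices (30): AB, AD, AE, AG, AJ, AN, BE, BF, BG, BJ, BN, DE, DF, DL, DM, DN, EF, EG, EL, FJ, FL, FM, FN, GJ, GL, GN, JL, JM, LM, LN
  2-simplices (20): ABJ, ABN, ADE, ADN, AEG, AGJ, BEF, BEG, BFJ, BGN, DEL, DFM, DFN, DLM, EFL, FJM, FLN, GJL, GLN, JLM

giving chain groups C_0 ≅ Z^10, C_1 ≅ Z^30, C_2 ≅ Z^20.

The boundary map ∂_1: C_1 → C_0 is given by ∂[p,q] = [q] − [p].
The 10×30 boundary matrix has rank 9 and Smith normal form diag(1,1,1,1,1,1,1,1,1).

Boundary ∂_2: C_2 → C_1 maps a triangle to the signed sum of its edges. For instance
  ∂FLN = LN − FN + FL,
  ∂JLM = LM − JM + JL.
The resulting 30×20 matrix has rank 20, and its Smith normal form has invariant factors (1,1,1,1,1,1,1,1,1,1,1,1,1,1,1,1,1,1,1,2).

From H_k ≅ ker(∂_k) / im(∂_{k+1}) we obtain:

  H_0: rank C_0 − rank ∂_1 = 10 − 9 = 1, and the invariant factors of ∂_1 are all 1, so H_0 ≅ Z.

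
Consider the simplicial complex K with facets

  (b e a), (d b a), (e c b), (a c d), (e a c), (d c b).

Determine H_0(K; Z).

Take the total order a < b < c < d < e on the vertex set. Then K (dimension 2) consists of the simplices:

  0-simplices (5): a, b, c, d, e
  1-simplices (9): ab, ac, ad, ae, bc, bd, be, cd, ce
  2-simplices (6): abd, abe, acd, ace, bcd, bce

so the chain groups are C_0 ≅ Z^5, C_1 ≅ Z^9, C_2 ≅ Z^6.

Boundary ∂_1: C_1 → C_0 maps an edge to its endpoints' difference, ∂[p,q] = q − p.
As a 5×9 matrix over Z this has rank 4, with invariant factors (1,1,1,1).

Boundary ∂_2: C_2 → C_1 acts by ∂[p,q,r] = [q,r] − [p,r] + [p,q]. For instance
  ∂abd = bd − ad + ab,
  ∂bcd = cd − bd + bc.
The resulting 9×6 matrix has rank 5, and its Smith normal form has invariant factors (1,1,1,1,1).

Now H_k = ker ∂_k / im ∂_{k+1}, so:

  H_0: rank C_0 − rank ∂_1 = 5 − 4 = 1, and the invariant factors of ∂_1 are all 1, so H_0 ≅ Z.

H_0 = Z.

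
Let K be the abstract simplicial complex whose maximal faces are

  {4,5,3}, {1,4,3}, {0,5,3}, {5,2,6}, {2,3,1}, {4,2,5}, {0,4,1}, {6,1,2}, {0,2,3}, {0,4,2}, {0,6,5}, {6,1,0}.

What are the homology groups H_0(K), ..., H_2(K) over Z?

H_0 ≅ Z,  H_1 ≅ Z/2,  H_2 = 0.

Order the vertices as 0 < 1 < 2 < 3 < 4 < 5 < 6. Listing each simplex with vertices in this order, K has dimension 2 with simplices:

  0-simplices (7): [0], [1], [2], [3], [4], [5], [6]
  1-simplices (18): [0,1], [0,2], [0,3], [0,4], [0,5], [0,6], [1,2], [1,3], [1,4], [1,6], [2,3], [2,4], [2,5], [2,6], [3,4], [3,5], [4,5], [5,6]
  2-simplices (12): [0,1,4], [0,1,6], [0,2,3], [0,2,4], [0,3,5], [0,5,6], [1,2,3], [1,2,6], [1,3,4], [2,4,5], [2,5,6], [3,4,5]

so the chain groups are C_0 ≅ Z^7, C_1 ≅ Z^18, C_2 ≅ Z^12.

The boundary map ∂_1: C_1 → C_0 sends each edge [p,q] (with p < q) to q − p. For instance
  ∂[1,3] = [3] − [1].
As a 7×18 matrix over Z this has rank 6, with invariant factors (1,1,1,1,1,1).

The boundary map ∂_2: C_2 → C_1 maps a triangle to the signed sum of its edges. For instance
  ∂[2,4,5] = [4,5] − [2,5] + [2,4],
  ∂[1,3,4] = [3,4] − [1,4] + [1,3].
This gives a 18×12 integer matrix of rank 12; reducing to Smith normal form yields diagonal entries (1,1,1,1,1,1,1,1,1,1,1,2).

Now H_k = ker ∂_k / im ∂_{k+1}, so:

  H_0: rank C_0 − rank ∂_1 = 7 − 6 = 1, and the invariant factors of ∂_1 are all 1, so H_0 = Z.
  H_1: rank ker ∂_1 − rank ∂_2 = (18 − 6) − 12 = 0, and ∂_2 has invariant factor 2 > 1, so H_1 = Z/2.
  H_2: rank ker ∂_2 − rank ∂_3 = (12 − 12) − 0 = 0, and there is no ∂_3, so H_2 = 0.

As a check, the Euler characteristic is 7 − 18 + 12 = 1, which agrees with 1 − 0 + 0 = 1.
(K is a triangulation of the real projective plane RP^2.)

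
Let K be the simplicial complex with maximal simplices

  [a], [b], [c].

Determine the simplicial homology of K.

Take the total order a < b < c on the vertex set. Then K (dimension 0) consists of the simplices:

  0-simplices (3): a, b, c

so the chain groups are C_0 ≅ Z^3.

Reading off H_k = ker ∂_k / im ∂_{k+1}:

  H_0: rank C_0 − rank ∂_1 = 3 − 0 = 3, and there is no ∂_1, so H_0 ≅ Z^3.

(K is a triangulation of a set of 3 points.)

H_0 = Z^3.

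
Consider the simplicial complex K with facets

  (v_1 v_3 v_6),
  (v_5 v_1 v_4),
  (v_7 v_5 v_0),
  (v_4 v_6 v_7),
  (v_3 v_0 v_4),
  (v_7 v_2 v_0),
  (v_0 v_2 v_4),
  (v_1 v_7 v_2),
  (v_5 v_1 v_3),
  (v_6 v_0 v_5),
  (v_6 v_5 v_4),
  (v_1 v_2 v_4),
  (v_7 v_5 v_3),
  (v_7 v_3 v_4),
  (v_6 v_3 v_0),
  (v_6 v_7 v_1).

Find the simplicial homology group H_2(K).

K has 8 vertices, 24 edges, 16 triangles.
rank ∂_2 = 15, rank ∂_3 = 0 ⇒ b_2 = 16 − 15 − 0 = 1. So H_2 ≅ Z.

H_2 = Z.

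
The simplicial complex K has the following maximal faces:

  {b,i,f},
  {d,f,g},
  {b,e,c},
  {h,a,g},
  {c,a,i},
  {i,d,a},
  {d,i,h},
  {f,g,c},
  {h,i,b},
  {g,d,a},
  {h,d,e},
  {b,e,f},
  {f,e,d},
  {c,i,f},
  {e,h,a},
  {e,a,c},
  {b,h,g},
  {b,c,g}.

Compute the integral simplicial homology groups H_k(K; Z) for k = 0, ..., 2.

Fix the vertex order a < b < c < d < e < f < g < h < i and write every simplex with vertices in increasing order. Then dim K = 2 and the simplices of K are:

  0-simplices (9): a, b, c, d, e, f, g, h, i
  1-simplices (27): ac, ad, ae, ag, ah, ai, bc, be, bf, bg, bh, bi, ce, cf, cg, ci, de, df, dg, dh, di, ef, eh, fg, fi, gh, hi
  2-simplices (18): ace, aci, adg, adi, aeh, agh, bce, bcg, bef, bfi, bgh, bhi, cfg, cfi, def, deh, dfg, dhi

giving chain groups C_0 ≅ Z^9, C_1 ≅ Z^27, C_2 ≅ Z^18.

The boundary map ∂_1: C_1 → C_0 maps an edge to its endpoints' difference, ∂[p,q] = q − p. For instance
  ∂de = e − d.
The 9×27 boundary matrix has rank 8 and Smith normal form diag(1,1,1,1,1,1,1,1).

The boundary map ∂_2: C_2 → C_1 acts by ∂[p,q,r] = [q,r] − [p,r] + [p,q]. For instance
  ∂bcg = cg − bg + bc,
  ∂aci = ci − ai + ac.
As a 27×18 matrix over Z this has rank 18, with invariant factors (1,1,1,1,1,1,1,1,1,1,1,1,1,1,1,1,1,2).

Computing H_k = (kernel of ∂_k) / (image of ∂_{k+1}):

  H_0: rank C_0 − rank ∂_1 = 9 − 8 = 1, and the invariant factors of ∂_1 are all 1, so H_0 = Z.
  H_1: rank ker ∂_1 − rank ∂_2 = (27 − 8) − 18 = 1, and ∂_2 has invariant factor 2 > 1, so H_1 = Z ⊕ Z_2.
  H_2: rank ker ∂_2 − rank ∂_3 = (18 − 18) − 0 = 0, and there is no ∂_3, so H_2 = 0.

H_0 = Z,  H_1 = Z ⊕ Z_2,  H_2 = 0.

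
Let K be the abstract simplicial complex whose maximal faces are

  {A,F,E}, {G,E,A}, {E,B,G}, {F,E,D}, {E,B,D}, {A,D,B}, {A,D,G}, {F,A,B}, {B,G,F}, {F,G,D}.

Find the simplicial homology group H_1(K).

We work with the vertex ordering A < B < D < E < F < G. The simplices of K, each written with vertices in increasing order, are:

  0-simplices (6): A, B, D, E, F, G
  1-simplices (15): AB, AD, AE, AF, AG, BD, BE, BF, BG, DE, DF, DG, EF, EG, FG
  2-simplices (10): ABD, ABF, ADG, AEF, AEG, BDE, BEG, BFG, DEF, DFG

so the chain groups are C_0 ≅ Z^6, C_1 ≅ Z^15, C_2 ≅ Z^10.

Boundary ∂_1: C_1 → C_0 sends each edge [p,q] (with p < q) to q − p.
As a 6×15 matrix over Z this has rank 5, with invariant factors (1,1,1,1,1).

Boundary ∂_2: C_2 → C_1 acts by ∂[p,q,r] = [q,r] − [p,r] + [p,q]. For instance
  ∂DFG = FG − DG + DF,
  ∂DEF = EF − DF + DE.
The 15×10 boundary matrix has rank 10 and Smith normal form diag(1,1,1,1,1,1,1,1,1,2).

Computing H_k = (kernel of ∂_k) / (image of ∂_{k+1}):

  H_1: rank ker ∂_1 − rank ∂_2 = (15 − 5) − 10 = 0, and ∂_2 has invariant factor 2 > 1, so H_1 ≅ Z/2.

H_1 = Z/2.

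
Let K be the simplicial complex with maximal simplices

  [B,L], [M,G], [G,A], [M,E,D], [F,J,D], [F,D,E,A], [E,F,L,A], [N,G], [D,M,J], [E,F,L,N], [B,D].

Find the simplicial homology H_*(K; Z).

H_0 = Z,  H_1 = Z^3,  H_2 = 0,  H_3 = 0.

We work with the vertex ordering A < B < D < E < F < G < J < L < M < N. The simplices of K, each written with vertices in increasing order, are:

  0-simplices (10): A, B, D, E, F, G, J, L, M, N
  1-simplices (22): AD, AE, AF, AG, AL, BD, BL, DE, DF, DJ, DM, EF, EL, EM, EN, FJ, FL, FN, GM, GN, JM, LN
  2-simplices (13): ADE, ADF, AEF, AEL, AFL, DEF, DEM, DFJ, DJM, EFL, EFN, ELN, FLN
  3-simplices (3): ADEF, AEFL, EFLN

so the chain groups are C_0 ≅ Z^10, C_1 ≅ Z^22, C_2 ≅ Z^13, C_3 ≅ Z^3.

∂_1: C_1 → C_0 sends each edge [p,q] (with p < q) to q − p. For instance
  ∂GM = M − G.
The 10×22 boundary matrix has rank 9 and Smith normal form diag(1,1,1,1,1,1,1,1,1).

∂_2: C_2 → C_1 acts by ∂[p,q,r] = [q,r] − [p,r] + [p,q]. For instance
  ∂EFN = FN − EN + EF,
  ∂AEL = EL − AL + AE.
As a 22×13 matrix over Z this has rank 10, with invariant factors (1,1,1,1,1,1,1,1,1,1).

Boundary ∂_3: C_3 → C_2 sends each 3-simplex σ to the alternating sum Σ_i (−1)^i (σ with its i-th vertex removed). For instance
  ∂ADEF = DEF − AEF + ADF − ADE,
  ∂AEFL = EFL − AFL + AEL − AEF.
As a 13×3 matrix over Z this has rank 3, with invariant factors (1,1,1).

Reading off H_k = ker ∂_k / im ∂_{k+1}:

  H_0: rank C_0 − rank ∂_1 = 10 − 9 = 1, and the invariant factors of ∂_1 are all 1, so H_0 ≅ Z.
  H_1: rank ker ∂_1 − rank ∂_2 = (22 − 9) − 10 = 3, and the invariant factors of ∂_2 are all 1, so H_1 ≅ Z^3.
  H_2: rank ker ∂_2 − rank ∂_3 = (13 − 10) − 3 = 0, and the invariant factors of ∂_3 are all 1, so H_2 ≅ 0.
  H_3: rank ker ∂_3 − rank ∂_4 = (3 − 3) − 0 = 0, and there is no ∂_4, so H_3 ≅ 0.

As a check, the Euler characteristic is 10 − 22 + 13 − 3 = -2, which agrees with 1 − 3 + 0 − 0 = -2.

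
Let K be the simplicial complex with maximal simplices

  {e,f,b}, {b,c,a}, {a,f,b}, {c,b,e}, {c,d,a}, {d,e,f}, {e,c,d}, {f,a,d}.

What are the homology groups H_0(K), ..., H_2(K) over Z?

K has 6 vertices, 12 edges, 8 triangles.
rank ∂_0 = 0, rank ∂_1 = 5 ⇒ b_0 = 6 − 0 − 5 = 1; all invariant factors of ∂_1 are 1 so no torsion. So H_0 = Z.
rank ∂_1 = 5, rank ∂_2 = 7 ⇒ b_1 = 12 − 5 − 7 = 0; all invariant factors of ∂_2 are 1 so no torsion. So H_1 = 0.
rank ∂_2 = 7, rank ∂_3 = 0 ⇒ b_2 = 8 − 7 − 0 = 1. So H_2 = Z.

H_0 ≅ Z,  H_1 = 0,  H_2 ≅ Z.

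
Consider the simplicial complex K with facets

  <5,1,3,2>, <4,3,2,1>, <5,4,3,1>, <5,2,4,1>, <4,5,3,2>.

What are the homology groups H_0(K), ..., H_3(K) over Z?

H_0 ≅ Z,  H_1 = 0,  H_2 = 0,  H_3 ≅ Z.

Order the vertices as 1 < 2 < 3 < 4 < 5. Listing each simplex with vertices in this order, K has dimension 3 with simplices:

  0-simplices (5): [1], [2], [3], [4], [5]
  1-simplices (10): [1,2], [1,3], [1,4], [1,5], [2,3], [2,4], [2,5], [3,4], [3,5], [4,5]
  2-simplices (10): [1,2,3], [1,2,4], [1,2,5], [1,3,4], [1,3,5], [1,4,5], [2,3,4], [2,3,5], [2,4,5], [3,4,5]
  3-simplices (5): [1,2,3,4], [1,2,3,5], [1,2,4,5], [1,3,4,5], [2,3,4,5]

Hence C_0 ≅ Z^5, C_1 ≅ Z^10, C_2 ≅ Z^10, C_3 ≅ Z^5.

Boundary ∂_1: C_1 → C_0 sends each edge [p,q] (with p < q) to q − p.
This gives a 5×10 integer matrix of rank 4; reducing to Smith normal form yields diagonal entries (1,1,1,1).

Boundary ∂_2: C_2 → C_1 acts by ∂[p,q,r] = [q,r] − [p,r] + [p,q]. For instance
  ∂[1,3,4] = [3,4] − [1,4] + [1,3],
  ∂[1,2,3] = [2,3] − [1,3] + [1,2].
The resulting 10×10 matrix has rank 6, and its Smith normal form has invariant factors (1,1,1,1,1,1).

Boundary ∂_3: C_3 → C_2 sends each 3-simplex σ to the alternating sum Σ_i (−1)^i (σ with its i-th vertex removed). For instance
  ∂[2,3,4,5] = [3,4,5] − [2,4,5] + [2,3,5] − [2,3,4],
  ∂[1,2,4,5] = [2,4,5] − [1,4,5] + [1,2,5] − [1,2,4].
The resulting 10×5 matrix has rank 4, and its Smith normal form has invariant factors (1,1,1,1).

Now H_k = ker ∂_k / im ∂_{k+1}, so:

  H_0: rank C_0 − rank ∂_1 = 5 − 4 = 1, and the invariant factors of ∂_1 are all 1, so H_0 = Z.
  H_1: rank ker ∂_1 − rank ∂_2 = (10 − 4) − 6 = 0, and the invariant factors of ∂_2 are all 1, so H_1 = 0.
  H_2: rank ker ∂_2 − rank ∂_3 = (10 − 6) − 4 = 0, and the invariant factors of ∂_3 are all 1, so H_2 = 0.
  H_3: rank ker ∂_3 − rank ∂_4 = (5 − 4) − 0 = 1, and there is no ∂_4, so H_3 = Z.

As a check, the Euler characteristic is 5 − 10 + 10 − 5 = 0, which agrees with 1 − 0 + 0 − 1 = 0.
(K is a triangulation of the 3-sphere S^3.)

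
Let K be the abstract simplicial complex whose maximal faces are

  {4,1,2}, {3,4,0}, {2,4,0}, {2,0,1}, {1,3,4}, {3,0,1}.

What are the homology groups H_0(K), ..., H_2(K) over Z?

H_0 = Z,  H_1 = 0,  H_2 = Z.

Take the total order 0 < 1 < 2 < 3 < 4 on the vertex set. Then K (dimension 2) consists of the simplices:

  0-simplices (5): [0], [1], [2], [3], [4]
  1-simplices (9): [0,1], [0,2], [0,3], [0,4], [1,2], [1,3], [1,4], [2,4], [3,4]
  2-simplices (6): [0,1,2], [0,1,3], [0,2,4], [0,3,4], [1,2,4], [1,3,4]

Hence C_0 ≅ Z^5, C_1 ≅ Z^9, C_2 ≅ Z^6.

∂_1: C_1 → C_0 sends each edge [p,q] (with p < q) to q − p.
As a 5×9 matrix over Z this has rank 4, with invariant factors (1,1,1,1).

The boundary map ∂_2: C_2 → C_1 acts by ∂[p,q,r] = [q,r] − [p,r] + [p,q]. For instance
  ∂[0,1,3] = [1,3] − [0,3] + [0,1],
  ∂[0,1,2] = [1,2] − [0,2] + [0,1].
As a 9×6 matrix over Z this has rank 5, with invariant factors (1,1,1,1,1).

Reading off H_k = ker ∂_k / im ∂_{k+1}:

  H_0: rank C_0 − rank ∂_1 = 5 − 4 = 1, and the invariant factors of ∂_1 are all 1, so H_0 ≅ Z.
  H_1: rank ker ∂_1 − rank ∂_2 = (9 − 4) − 5 = 0, and the invariant factors of ∂_2 are all 1, so H_1 ≅ 0.
  H_2: rank ker ∂_2 − rank ∂_3 = (6 − 5) − 0 = 1, and there is no ∂_3, so H_2 ≅ Z.

(K is a triangulation of the 2-sphere S^2.)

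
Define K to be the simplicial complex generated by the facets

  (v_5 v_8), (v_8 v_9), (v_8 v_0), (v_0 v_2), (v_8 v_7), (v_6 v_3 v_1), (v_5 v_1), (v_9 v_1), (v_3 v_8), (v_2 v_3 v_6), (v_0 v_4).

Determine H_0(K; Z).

Order the vertices as v_0 < v_1 < v_2 < v_3 < v_4 < v_5 < v_6 < v_7 < v_8 < v_9. Listing each simplex with vertices in this order, K has dimension 2 with simplices:

  0-simplices (10): [v_0], [v_1], [v_2], [v_3], [v_4], [v_5], [v_6], [v_7], [v_8], [v_9]
  1-simplices (14): [v_0,v_2], [v_0,v_4], [v_0,v_8], [v_1,v_3], [v_1,v_5], [v_1,v_6], [v_1,v_9], [v_2,v_3], [v_2,v_6], [v_3,v_6], [v_3,v_8], [v_5,v_8], [v_7,v_8], [v_8,v_9]
  2-simplices (2): [v_1,v_3,v_6], [v_2,v_3,v_6]

Hence C_0 ≅ Z^10, C_1 ≅ Z^14, C_2 ≅ Z^2.

∂_1: C_1 → C_0 sends each edge [p,q] (with p < q) to q − p. For instance
  ∂[v_7,v_8] = [v_8] − [v_7].
The resulting 10×14 matrix has rank 9, and its Smith normal form has invariant factors (1,1,1,1,1,1,1,1,1).

Boundary ∂_2: C_2 → C_1 maps a triangle to the signed sum of its edges. For instance
  ∂[v_1,v_3,v_6] = [v_3,v_6] − [v_1,v_6] + [v_1,v_3],
  ∂[v_2,v_3,v_6] = [v_3,v_6] − [v_2,v_6] + [v_2,v_3].
This gives a 14×2 integer matrix of rank 2; reducing to Smith normal form yields diagonal entries (1,1).

Now H_k = ker ∂_k / im ∂_{k+1}, so:

  H_0: rank C_0 − rank ∂_1 = 10 − 9 = 1, and the invariant factors of ∂_1 are all 1, so H_0 = Z.

H_0 = Z.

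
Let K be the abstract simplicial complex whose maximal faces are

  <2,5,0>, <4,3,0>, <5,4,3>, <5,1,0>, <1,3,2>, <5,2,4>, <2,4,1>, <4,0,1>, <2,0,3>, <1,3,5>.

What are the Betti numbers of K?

Take the total order 0 < 1 < 2 < 3 < 4 < 5 on the vertex set. Then K (dimension 2) consists of the simplices:

  0-simplices (6): [0], [1], [2], [3], [4], [5]
  1-simplices (15): [0,1], [0,2], [0,3], [0,4], [0,5], [1,2], [1,3], [1,4], [1,5], [2,3], [2,4], [2,5], [3,4], [3,5], [4,5]
  2-simplices (10): [0,1,4], [0,1,5], [0,2,3], [0,2,5], [0,3,4], [1,2,3], [1,2,4], [1,3,5], [2,4,5], [3,4,5]

so the chain groups are C_0 ≅ Z^6, C_1 ≅ Z^15, C_2 ≅ Z^10.

Boundary ∂_1: C_1 → C_0 is given by ∂[p,q] = [q] − [p].
As a 6×15 matrix over Z this has rank 5, with invariant factors (1,1,1,1,1).

Boundary ∂_2: C_2 → C_1 sends each 2-simplex [p,q,r] to [q,r] − [p,r] + [p,q]. For instance
  ∂[2,4,5] = [4,5] − [2,5] + [2,4],
  ∂[0,1,4] = [1,4] − [0,4] + [0,1].
The 15×10 boundary matrix has rank 10 and Smith normal form diag(1,1,1,1,1,1,1,1,1,2).

Reading off H_k = ker ∂_k / im ∂_{k+1}:

  H_0: rank C_0 − rank ∂_1 = 6 − 5 = 1, and the invariant factors of ∂_1 are all 1, so H_0 = Z.
  H_1: rank ker ∂_1 − rank ∂_2 = (15 − 5) − 10 = 0, and ∂_2 has invariant factor 2 > 1, so H_1 = Z/2.
  H_2: rank ker ∂_2 − rank ∂_3 = (10 − 10) − 0 = 0, and there is no ∂_3, so H_2 = 0.

As a check, the Euler characteristic is 6 − 15 + 10 = 1, which agrees with 1 − 0 + 0 = 1.
(K is a triangulation of the real projective plane RP^2.)

Hence the Betti numbers are b_0 = 1, b_1 = 0, b_2 = 0.

b_0 = 1, b_1 = 0, b_2 = 0.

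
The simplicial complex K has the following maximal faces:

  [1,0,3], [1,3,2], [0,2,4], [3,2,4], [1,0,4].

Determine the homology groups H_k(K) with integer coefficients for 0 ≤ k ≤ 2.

H_0 ≅ Z,  H_1 ≅ Z,  H_2 = 0.

Take the total order 0 < 1 < 2 < 3 < 4 on the vertex set. Then K (dimension 2) consists of the simplices:

  0-simplices (5): [0], [1], [2], [3], [4]
  1-simplices (10): [0,1], [0,2], [0,3], [0,4], [1,2], [1,3], [1,4], [2,3], [2,4], [3,4]
  2-simplices (5): [0,1,3], [0,1,4], [0,2,4], [1,2,3], [2,3,4]

Hence C_0 ≅ Z^5, C_1 ≅ Z^10, C_2 ≅ Z^5.

Boundary ∂_1: C_1 → C_0 maps an edge to its endpoints' difference, ∂[p,q] = q − p.
This gives a 5×10 integer matrix of rank 4; reducing to Smith normal form yields diagonal entries (1,1,1,1).

Boundary ∂_2: C_2 → C_1 maps a triangle to the signed sum of its edges. For instance
  ∂[1,2,3] = [2,3] − [1,3] + [1,2],
  ∂[0,2,4] = [2,4] − [0,4] + [0,2].
The 10×5 boundary matrix has rank 5 and Smith normal form diag(1,1,1,1,1).

Reading off H_k = ker ∂_k / im ∂_{k+1}:

  H_0: rank C_0 − rank ∂_1 = 5 − 4 = 1, and the invariant factors of ∂_1 are all 1, so H_0 ≅ Z.
  H_1: rank ker ∂_1 − rank ∂_2 = (10 − 4) − 5 = 1, and the invariant factors of ∂_2 are all 1, so H_1 ≅ Z.
  H_2: rank ker ∂_2 − rank ∂_3 = (5 − 5) − 0 = 0, and there is no ∂_3, so H_2 ≅ 0.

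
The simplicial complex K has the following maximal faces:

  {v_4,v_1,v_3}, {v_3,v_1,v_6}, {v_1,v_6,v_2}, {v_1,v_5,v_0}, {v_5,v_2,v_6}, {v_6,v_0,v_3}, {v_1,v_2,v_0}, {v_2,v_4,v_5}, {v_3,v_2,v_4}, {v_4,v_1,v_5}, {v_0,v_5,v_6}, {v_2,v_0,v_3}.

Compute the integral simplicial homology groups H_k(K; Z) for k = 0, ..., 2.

H_0 ≅ Z,  H_1 ≅ Z/2,  H_2 = 0.

Take the total order v_0 < v_1 < v_2 < v_3 < v_4 < v_5 < v_6 on the vertex set. Then K (dimension 2) consists of the simplices:

  0-simplices (7): [v_0], [v_1], [v_2], [v_3], [v_4], [v_5], [v_6]
  1-simplices (18): (18 of them)
  2-simplices (12): (12 of them)

so the chain groups are C_0 ≅ Z^7, C_1 ≅ Z^18, C_2 ≅ Z^12.

∂_1: C_1 → C_0 maps an edge to its endpoints' difference, ∂[p,q] = q − p.
The resulting 7×18 matrix has rank 6, and its Smith normal form has invariant factors (1,1,1,1,1,1).

The boundary map ∂_2: C_2 → C_1 acts by ∂[p,q,r] = [q,r] − [p,r] + [p,q]. For instance
  ∂[v_2,v_4,v_5] = [v_4,v_5] − [v_2,v_5] + [v_2,v_4],
  ∂[v_2,v_5,v_6] = [v_5,v_6] − [v_2,v_6] + [v_2,v_5].
As a 18×12 matrix over Z this has rank 12, with invariant factors (1,1,1,1,1,1,1,1,1,1,1,2).

Now H_k = ker ∂_k / im ∂_{k+1}, so:

  H_0: rank C_0 − rank ∂_1 = 7 − 6 = 1, and the invariant factors of ∂_1 are all 1, so H_0 ≅ Z.
  H_1: rank ker ∂_1 − rank ∂_2 = (18 − 6) − 12 = 0, and ∂_2 has invariant factor 2 > 1, so H_1 ≅ Z/2.
  H_2: rank ker ∂_2 − rank ∂_3 = (12 − 12) − 0 = 0, and there is no ∂_3, so H_2 ≅ 0.

As a check, the Euler characteristic is 7 − 18 + 12 = 1, which agrees with 1 − 0 + 0 = 1.
(K is a triangulation of the real projective plane RP^2.)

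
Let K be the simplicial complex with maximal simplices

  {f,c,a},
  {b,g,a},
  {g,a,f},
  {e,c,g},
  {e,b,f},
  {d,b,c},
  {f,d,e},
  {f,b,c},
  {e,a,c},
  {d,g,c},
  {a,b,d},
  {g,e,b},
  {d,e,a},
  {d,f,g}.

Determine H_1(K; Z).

H_1 ≅ Z^2.

We work with the vertex ordering a < b < c < d < e < f < g. The simplices of K, each written with vertices in increasing order, are:

  0-simplices (7): a, b, c, d, e, f, g
  1-simplices (21): ab, ac, ad, ae, af, ag, bc, bd, be, bf, bg, cd, ce, cf, cg, de, df, dg, ef, eg, fg
  2-simplices (14): abd, abg, ace, acf, ade, afg, bcd, bcf, bef, beg, cdg, ceg, def, dfg

giving chain groups C_0 ≅ Z^7, C_1 ≅ Z^21, C_2 ≅ Z^14.

Boundary ∂_1: C_1 → C_0 sends each edge [p,q] (with p < q) to q − p. For instance
  ∂bd = d − b.
As a 7×21 matrix over Z this has rank 6, with invariant factors (1,1,1,1,1,1).

The boundary map ∂_2: C_2 → C_1 maps a triangle to the signed sum of its edges. For instance
  ∂bcf = cf − bf + bc,
  ∂afg = fg − ag + af.
The 21×14 boundary matrix has rank 13 and Smith normal form diag(1,1,1,1,1,1,1,1,1,1,1,1,1).

From H_k ≅ ker(∂_k) / im(∂_{k+1}) we obtain:

  H_1: rank ker ∂_1 − rank ∂_2 = (21 − 6) − 13 = 2, and the invariant factors of ∂_2 are all 1, so H_1 ≅ Z^2.

(K is a triangulation of the torus T^2.)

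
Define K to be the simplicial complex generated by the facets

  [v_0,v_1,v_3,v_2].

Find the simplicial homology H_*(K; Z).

We work with the vertex ordering v_0 < v_1 < v_2 < v_3. The simplices of K, each written with vertices in increasing order, are:

  0-simplices (4): [v_0], [v_1], [v_2], [v_3]
  1-simplices (6): [v_0,v_1], [v_0,v_2], [v_0,v_3], [v_1,v_2], [v_1,v_3], [v_2,v_3]
  2-simplices (4): [v_0,v_1,v_2], [v_0,v_1,v_3], [v_0,v_2,v_3], [v_1,v_2,v_3]
  3-simplices (1): [v_0,v_1,v_2,v_3]

Hence C_0 ≅ Z^4, C_1 ≅ Z^6, C_2 ≅ Z^4, C_3 ≅ Z^1.

The boundary map ∂_1: C_1 → C_0 maps an edge to its endpoints' difference, ∂[p,q] = q − p.
As a 4×6 matrix over Z this has rank 3, with invariant factors (1,1,1).

Boundary ∂_2: C_2 → C_1 maps a triangle to the signed sum of its edges. For instance
  ∂[v_0,v_1,v_3] = [v_1,v_3] − [v_0,v_3] + [v_0,v_1],
  ∂[v_0,v_2,v_3] = [v_2,v_3] − [v_0,v_3] + [v_0,v_2].
The 6×4 boundary matrix has rank 3 and Smith normal form diag(1,1,1).

The boundary map ∂_3: C_3 → C_2 sends each 3-simplex σ to the alternating sum Σ_i (−1)^i (σ with its i-th vertex removed). For instance
  ∂[v_0,v_1,v_2,v_3] = [v_1,v_2,v_3] − [v_0,v_2,v_3] + [v_0,v_1,v_3] − [v_0,v_1,v_2].
The 4×1 boundary matrix has rank 1 and Smith normal form diag(1).

From H_k ≅ ker(∂_k) / im(∂_{k+1}) we obtain:

  H_0: rank C_0 − rank ∂_1 = 4 − 3 = 1, and the invariant factors of ∂_1 are all 1, so H_0 = Z.
  H_1: rank ker ∂_1 − rank ∂_2 = (6 − 3) − 3 = 0, and the invariant factors of ∂_2 are all 1, so H_1 = 0.
  H_2: rank ker ∂_2 − rank ∂_3 = (4 − 3) − 1 = 0, and the invariant factors of ∂_3 are all 1, so H_2 = 0.
  H_3: rank ker ∂_3 − rank ∂_4 = (1 − 1) − 0 = 0, and there is no ∂_4, so H_3 = 0.

As a check, the Euler characteristic is 4 − 6 + 4 − 1 = 1, which agrees with 1 − 0 + 0 − 0 = 1.

H_0 ≅ Z,  H_1 = 0,  H_2 = 0,  H_3 = 0.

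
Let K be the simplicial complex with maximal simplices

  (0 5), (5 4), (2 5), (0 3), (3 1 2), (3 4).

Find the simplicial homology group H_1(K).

Order the vertices as 0 < 1 < 2 < 3 < 4 < 5. Listing each simplex with vertices in this order, K has dimension 2 with simplices:

  0-simplices (6): [0], [1], [2], [3], [4], [5]
  1-simplices (8): [0,3], [0,5], [1,2], [1,3], [2,3], [2,5], [3,4], [4,5]
  2-simplices (1): [1,2,3]

Hence C_0 ≅ Z^6, C_1 ≅ Z^8, C_2 ≅ Z^1.

The boundary map ∂_1: C_1 → C_0 maps an edge to its endpoints' difference, ∂[p,q] = q − p. For instance
  ∂[2,3] = [3] − [2].
The 6×8 boundary matrix has rank 5 and Smith normal form diag(1,1,1,1,1).

Boundary ∂_2: C_2 → C_1 sends each 2-simplex [p,q,r] to [q,r] − [p,r] + [p,q]. For instance
  ∂[1,2,3] = [2,3] − [1,3] + [1,2].
This gives a 8×1 integer matrix of rank 1; reducing to Smith normal form yields diagonal entries (1).

Computing H_k = (kernel of ∂_k) / (image of ∂_{k+1}):

  H_1: rank ker ∂_1 − rank ∂_2 = (8 − 5) − 1 = 2, and the invariant factors of ∂_2 are all 1, so H_1 ≅ Z^2.

H_1 = Z^2.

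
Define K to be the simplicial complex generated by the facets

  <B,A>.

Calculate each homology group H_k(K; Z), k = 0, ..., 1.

H_0 ≅ Z,  H_1 = 0.

We work with the vertex ordering A < B. The simplices of K, each written with vertices in increasing order, are:

  0-simplices (2): A, B
  1-simplices (1): AB

so the chain groups are C_0 ≅ Z^2, C_1 ≅ Z^1.

∂_1: C_1 → C_0 maps an edge to its endpoints' difference, ∂[p,q] = q − p. For instance
  ∂AB = B − A.
This gives a 2×1 integer matrix of rank 1; reducing to Smith normal form yields diagonal entries (1).

From H_k ≅ ker(∂_k) / im(∂_{k+1}) we obtain:

  H_0: rank C_0 − rank ∂_1 = 2 − 1 = 1, and the invariant factors of ∂_1 are all 1, so H_0 = Z.
  H_1: rank ker ∂_1 − rank ∂_2 = (1 − 1) − 0 = 0, and there is no ∂_2, so H_1 = 0.

As a check, the Euler characteristic is 2 − 1 = 1, which agrees with 1 − 0 = 1.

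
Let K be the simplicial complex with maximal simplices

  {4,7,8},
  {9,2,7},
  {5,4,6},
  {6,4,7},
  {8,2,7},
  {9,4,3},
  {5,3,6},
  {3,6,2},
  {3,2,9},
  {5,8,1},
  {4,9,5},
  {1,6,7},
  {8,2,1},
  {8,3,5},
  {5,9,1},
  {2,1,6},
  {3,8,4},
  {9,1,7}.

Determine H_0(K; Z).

Take the total order 1 < 2 < 3 < 4 < 5 < 6 < 7 < 8 < 9 on the vertex set. Then K (dimension 2) consists of the simplices:

  0-simplices (9): [1], [2], [3], [4], [5], [6], [7], [8], [9]
  1-simplices (27): (27 of them)
  2-simplices (18): [1,2,6], [1,2,8], [1,5,8], [1,5,9], [1,6,7], [1,7,9], [2,3,6], [2,3,9], [2,7,8], [2,7,9], [3,4,8], [3,4,9], [3,5,6], [3,5,8], [4,5,6], [4,5,9], [4,6,7], [4,7,8]

so the chain groups are C_0 ≅ Z^9, C_1 ≅ Z^27, C_2 ≅ Z^18.

The boundary map ∂_1: C_1 → C_0 is given by ∂[p,q] = [q] − [p].
This gives a 9×27 integer matrix of rank 8; reducing to Smith normal form yields diagonal entries (1,1,1,1,1,1,1,1).

The boundary map ∂_2: C_2 → C_1 acts by ∂[p,q,r] = [q,r] − [p,r] + [p,q]. For instance
  ∂[4,5,6] = [5,6] − [4,6] + [4,5],
  ∂[2,3,6] = [3,6] − [2,6] + [2,3].
As a 27×18 matrix over Z this has rank 18, with invariant factors (1,1,1,1,1,1,1,1,1,1,1,1,1,1,1,1,1,2).

Now H_k = ker ∂_k / im ∂_{k+1}, so:

  H_0: rank C_0 − rank ∂_1 = 9 − 8 = 1, and the invariant factors of ∂_1 are all 1, so H_0 = Z.

H_0 = Z.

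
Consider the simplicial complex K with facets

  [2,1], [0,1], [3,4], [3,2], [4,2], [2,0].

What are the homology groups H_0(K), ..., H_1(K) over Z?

Order the vertices as 0 < 1 < 2 < 3 < 4. Listing each simplex with vertices in this order, K has dimension 1 with simplices:

  0-simplices (5): [0], [1], [2], [3], [4]
  1-simplices (6): [0,1], [0,2], [1,2], [2,3], [2,4], [3,4]

giving chain groups C_0 ≅ Z^5, C_1 ≅ Z^6.

∂_1: C_1 → C_0 is given by ∂[p,q] = [q] − [p]. For instance
  ∂[0,1] = [1] − [0].
This gives a 5×6 integer matrix of rank 4; reducing to Smith normal form yields diagonal entries (1,1,1,1).

From H_k ≅ ker(∂_k) / im(∂_{k+1}) we obtain:

  H_0: rank C_0 − rank ∂_1 = 5 − 4 = 1, and the invariant factors of ∂_1 are all 1, so H_0 ≅ Z.
  H_1: rank ker ∂_1 − rank ∂_2 = (6 − 4) − 0 = 2, and there is no ∂_2, so H_1 ≅ Z^2.

As a check, the Euler characteristic is 5 − 6 = -1, which agrees with 1 − 2 = -1.

H_0 ≅ Z,  H_1 ≅ Z^2.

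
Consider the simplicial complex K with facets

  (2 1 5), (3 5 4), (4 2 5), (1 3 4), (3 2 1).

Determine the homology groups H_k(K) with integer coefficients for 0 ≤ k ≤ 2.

Fix the vertex order 1 < 2 < 3 < 4 < 5 and write every simplex with vertices in increasing order. Then dim K = 2 and the simplices of K are:

  0-simplices (5): [1], [2], [3], [4], [5]
  1-simplices (10): [1,2], [1,3], [1,4], [1,5], [2,3], [2,4], [2,5], [3,4], [3,5], [4,5]
  2-simplices (5): [1,2,3], [1,2,5], [1,3,4], [2,4,5], [3,4,5]

giving chain groups C_0 ≅ Z^5, C_1 ≅ Z^10, C_2 ≅ Z^5.

∂_1: C_1 → C_0 is given by ∂[p,q] = [q] − [p]. For instance
  ∂[2,3] = [3] − [2].
As a 5×10 matrix over Z this has rank 4, with invariant factors (1,1,1,1).

Boundary ∂_2: C_2 → C_1 acts by ∂[p,q,r] = [q,r] − [p,r] + [p,q]. For instance
  ∂[1,3,4] = [3,4] − [1,4] + [1,3],
  ∂[1,2,5] = [2,5] − [1,5] + [1,2].
The 10×5 boundary matrix has rank 5 and Smith normal form diag(1,1,1,1,1).

Reading off H_k = ker ∂_k / im ∂_{k+1}:

  H_0: rank C_0 − rank ∂_1 = 5 − 4 = 1, and the invariant factors of ∂_1 are all 1, so H_0 = Z.
  H_1: rank ker ∂_1 − rank ∂_2 = (10 − 4) − 5 = 1, and the invariant factors of ∂_2 are all 1, so H_1 = Z.
  H_2: rank ker ∂_2 − rank ∂_3 = (5 − 5) − 0 = 0, and there is no ∂_3, so H_2 = 0.

As a check, the Euler characteristic is 5 − 10 + 5 = 0, which agrees with 1 − 1 + 0 = 0.

H_0 ≅ Z,  H_1 ≅ Z,  H_2 = 0.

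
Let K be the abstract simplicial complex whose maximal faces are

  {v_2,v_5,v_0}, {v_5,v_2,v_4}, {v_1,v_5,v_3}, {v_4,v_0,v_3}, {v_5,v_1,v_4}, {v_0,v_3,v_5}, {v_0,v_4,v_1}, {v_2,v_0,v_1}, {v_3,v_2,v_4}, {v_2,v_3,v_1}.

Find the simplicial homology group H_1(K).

H_1 = Z/2.

Take the total order v_0 < v_1 < v_2 < v_3 < v_4 < v_5 on the vertex set. Then K (dimension 2) consists of the simplices:

  0-simplices (6): [v_0], [v_1], [v_2], [v_3], [v_4], [v_5]
  1-simplices (15): (15 of them)
  2-simplices (10): [v_0,v_1,v_2], [v_0,v_1,v_4], [v_0,v_2,v_5], [v_0,v_3,v_4], [v_0,v_3,v_5], [v_1,v_2,v_3], [v_1,v_3,v_5], [v_1,v_4,v_5], [v_2,v_3,v_4], [v_2,v_4,v_5]

giving chain groups C_0 ≅ Z^6, C_1 ≅ Z^15, C_2 ≅ Z^10.

∂_1: C_1 → C_0 maps an edge to its endpoints' difference, ∂[p,q] = q − p. For instance
  ∂[v_4,v_5] = [v_5] − [v_4].
This gives a 6×15 integer matrix of rank 5; reducing to Smith normal form yields diagonal entries (1,1,1,1,1).

Boundary ∂_2: C_2 → C_1 maps a triangle to the signed sum of its edges. For instance
  ∂[v_0,v_1,v_2] = [v_1,v_2] − [v_0,v_2] + [v_0,v_1],
  ∂[v_0,v_2,v_5] = [v_2,v_5] − [v_0,v_5] + [v_0,v_2].
The 15×10 boundary matrix has rank 10 and Smith normal form diag(1,1,1,1,1,1,1,1,1,2).

Computing H_k = (kernel of ∂_k) / (image of ∂_{k+1}):

  H_1: rank ker ∂_1 − rank ∂_2 = (15 − 5) − 10 = 0, and ∂_2 has invariant factor 2 > 1, so H_1 = Z/2.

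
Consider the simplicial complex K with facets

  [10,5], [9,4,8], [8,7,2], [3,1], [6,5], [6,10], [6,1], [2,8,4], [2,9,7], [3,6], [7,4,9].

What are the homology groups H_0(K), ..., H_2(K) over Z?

Fix the vertex order 1 < 2 < 3 < 4 < 5 < 6 < 7 < 8 < 9 < 10 and write every simplex with vertices in increasing order. Then dim K = 2 and the simplices of K are:

  0-simplices (10): [1], [2], [3], [4], [5], [6], [7], [8], [9], [10]
  1-simplices (16): [1,3], [1,6], [2,4], [2,7], [2,8], [2,9], [3,6], [4,7], [4,8], [4,9], [5,6], [5,10], [6,10], [7,8], [7,9], [8,9]
  2-simplices (5): [2,4,8], [2,7,8], [2,7,9], [4,7,9], [4,8,9]

Hence C_0 ≅ Z^10, C_1 ≅ Z^16, C_2 ≅ Z^5.

Boundary ∂_1: C_1 → C_0 sends each edge [p,q] (with p < q) to q − p.
This gives a 10×16 integer matrix of rank 8; reducing to Smith normal form yields diagonal entries (1,1,1,1,1,1,1,1).

Boundary ∂_2: C_2 → C_1 maps a triangle to the signed sum of its edges. For instance
  ∂[4,7,9] = [7,9] − [4,9] + [4,7],
  ∂[4,8,9] = [8,9] − [4,9] + [4,8].
The 16×5 boundary matrix has rank 5 and Smith normal form diag(1,1,1,1,1).

Computing H_k = (kernel of ∂_k) / (image of ∂_{k+1}):

  H_0: rank C_0 − rank ∂_1 = 10 − 8 = 2, and the invariant factors of ∂_1 are all 1, so H_0 = Z^2.
  H_1: rank ker ∂_1 − rank ∂_2 = (16 − 8) − 5 = 3, and the invariant factors of ∂_2 are all 1, so H_1 = Z^3.
  H_2: rank ker ∂_2 − rank ∂_3 = (5 − 5) − 0 = 0, and there is no ∂_3, so H_2 = 0.

As a check, the Euler characteristic is 10 − 16 + 5 = -1, which agrees with 2 − 3 + 0 = -1.

H_0 = Z^2,  H_1 = Z^3,  H_2 = 0.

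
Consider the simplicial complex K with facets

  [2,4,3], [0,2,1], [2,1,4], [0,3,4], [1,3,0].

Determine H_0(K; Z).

H_0 ≅ Z.

Order the vertices as 0 < 1 < 2 < 3 < 4. Listing each simplex with vertices in this order, K has dimension 2 with simplices:

  0-simplices (5): [0], [1], [2], [3], [4]
  1-simplices (10): [0,1], [0,2], [0,3], [0,4], [1,2], [1,3], [1,4], [2,3], [2,4], [3,4]
  2-simplices (5): [0,1,2], [0,1,3], [0,3,4], [1,2,4], [2,3,4]

so the chain groups are C_0 ≅ Z^5, C_1 ≅ Z^10, C_2 ≅ Z^5.

The boundary map ∂_1: C_1 → C_0 maps an edge to its endpoints' difference, ∂[p,q] = q − p. For instance
  ∂[1,2] = [2] − [1].
The 5×10 boundary matrix has rank 4 and Smith normal form diag(1,1,1,1).

Boundary ∂_2: C_2 → C_1 sends each 2-simplex [p,q,r] to [q,r] − [p,r] + [p,q]. For instance
  ∂[2,3,4] = [3,4] − [2,4] + [2,3],
  ∂[1,2,4] = [2,4] − [1,4] + [1,2].
The 10×5 boundary matrix has rank 5 and Smith normal form diag(1,1,1,1,1).

Now H_k = ker ∂_k / im ∂_{k+1}, so:

  H_0: rank C_0 − rank ∂_1 = 5 − 4 = 1, and the invariant factors of ∂_1 are all 1, so H_0 ≅ Z.

(K is a triangulation of the Möbius band.)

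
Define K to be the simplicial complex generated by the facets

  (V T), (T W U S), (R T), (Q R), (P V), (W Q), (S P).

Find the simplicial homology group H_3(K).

H_3 ≅ 0.

We work with the vertex ordering P < Q < R < S < T < U < V < W. The simplices of K, each written with vertices in increasing order, are:

  0-simplices (8): P, Q, R, S, T, U, V, W
  1-simplices (12): PS, PV, QR, QW, RT, ST, SU, SW, TU, TV, TW, UW
  2-simplices (4): STU, STW, SUW, TUW
  3-simplices (1): STUW

Hence C_0 ≅ Z^8, C_1 ≅ Z^12, C_2 ≅ Z^4, C_3 ≅ Z^1.

Boundary ∂_1: C_1 → C_0 is given by ∂[p,q] = [q] − [p].
This gives a 8×12 integer matrix of rank 7; reducing to Smith normal form yields diagonal entries (1,1,1,1,1,1,1).

∂_2: C_2 → C_1 maps a triangle to the signed sum of its edges. For instance
  ∂TUW = UW − TW + TU,
  ∂STW = TW − SW + ST.
The 12×4 boundary matrix has rank 3 and Smith normal form diag(1,1,1).

Boundary ∂_3: C_3 → C_2 sends each 3-simplex σ to the alternating sum Σ_i (−1)^i (σ with its i-th vertex removed). For instance
  ∂STUW = TUW − SUW + STW − STU.
The 4×1 boundary matrix has rank 1 and Smith normal form diag(1).

From H_k ≅ ker(∂_k) / im(∂_{k+1}) we obtain:

  H_3: rank ker ∂_3 − rank ∂_4 = (1 − 1) − 0 = 0, and there is no ∂_4, so H_3 ≅ 0.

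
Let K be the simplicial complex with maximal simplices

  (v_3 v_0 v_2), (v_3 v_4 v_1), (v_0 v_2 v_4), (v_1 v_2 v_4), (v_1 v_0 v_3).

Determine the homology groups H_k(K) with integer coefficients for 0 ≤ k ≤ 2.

H_0 = Z,  H_1 = Z,  H_2 = 0.

Order the vertices as v_0 < v_1 < v_2 < v_3 < v_4. Listing each simplex with vertices in this order, K has dimension 2 with simplices:

  0-simplices (5): [v_0], [v_1], [v_2], [v_3], [v_4]
  1-simplices (10): [v_0,v_1], [v_0,v_2], [v_0,v_3], [v_0,v_4], [v_1,v_2], [v_1,v_3], [v_1,v_4], [v_2,v_3], [v_2,v_4], [v_3,v_4]
  2-simplices (5): [v_0,v_1,v_3], [v_0,v_2,v_3], [v_0,v_2,v_4], [v_1,v_2,v_4], [v_1,v_3,v_4]

giving chain groups C_0 ≅ Z^5, C_1 ≅ Z^10, C_2 ≅ Z^5.

The boundary map ∂_1: C_1 → C_0 sends each edge [p,q] (with p < q) to q − p.
As a 5×10 matrix over Z this has rank 4, with invariant factors (1,1,1,1).

Boundary ∂_2: C_2 → C_1 sends each 2-simplex [p,q,r] to [q,r] − [p,r] + [p,q]. For instance
  ∂[v_0,v_1,v_3] = [v_1,v_3] − [v_0,v_3] + [v_0,v_1],
  ∂[v_1,v_3,v_4] = [v_3,v_4] − [v_1,v_4] + [v_1,v_3].
As a 10×5 matrix over Z this has rank 5, with invariant factors (1,1,1,1,1).

From H_k ≅ ker(∂_k) / im(∂_{k+1}) we obtain:

  H_0: rank C_0 − rank ∂_1 = 5 − 4 = 1, and the invariant factors of ∂_1 are all 1, so H_0 = Z.
  H_1: rank ker ∂_1 − rank ∂_2 = (10 − 4) − 5 = 1, and the invariant factors of ∂_2 are all 1, so H_1 = Z.
  H_2: rank ker ∂_2 − rank ∂_3 = (5 − 5) − 0 = 0, and there is no ∂_3, so H_2 = 0.

As a check, the Euler characteristic is 5 − 10 + 5 = 0, which agrees with 1 − 1 + 0 = 0.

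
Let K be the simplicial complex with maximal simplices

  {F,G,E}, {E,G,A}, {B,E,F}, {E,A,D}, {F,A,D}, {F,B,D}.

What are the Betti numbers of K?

b_0 = 1, b_1 = 1, b_2 = 0.

K has 6 vertices, 12 edges, 6 triangles.
rank ∂_0 = 0, rank ∂_1 = 5 ⇒ b_0 = 6 − 0 − 5 = 1; all invariant factors of ∂_1 are 1 so no torsion. So H_0 ≅ Z.
rank ∂_1 = 5, rank ∂_2 = 6 ⇒ b_1 = 12 − 5 − 6 = 1; all invariant factors of ∂_2 are 1 so no torsion. So H_1 ≅ Z.
rank ∂_2 = 6, rank ∂_3 = 0 ⇒ b_2 = 6 − 6 − 0 = 0. So H_2 ≅ 0.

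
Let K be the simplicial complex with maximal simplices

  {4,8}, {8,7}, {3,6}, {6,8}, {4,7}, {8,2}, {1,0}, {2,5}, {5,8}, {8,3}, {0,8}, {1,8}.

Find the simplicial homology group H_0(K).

Order the vertices as 0 < 1 < 2 < 3 < 4 < 5 < 6 < 7 < 8. Listing each simplex with vertices in this order, K has dimension 1 with simplices:

  0-simplices (9): [0], [1], [2], [3], [4], [5], [6], [7], [8]
  1-simplices (12): [0,1], [0,8], [1,8], [2,5], [2,8], [3,6], [3,8], [4,7], [4,8], [5,8], [6,8], [7,8]

Hence C_0 ≅ Z^9, C_1 ≅ Z^12.

∂_1: C_1 → C_0 is given by ∂[p,q] = [q] − [p].
This gives a 9×12 integer matrix of rank 8; reducing to Smith normal form yields diagonal entries (1,1,1,1,1,1,1,1).

Reading off H_k = ker ∂_k / im ∂_{k+1}:

  H_0: rank C_0 − rank ∂_1 = 9 − 8 = 1, and the invariant factors of ∂_1 are all 1, so H_0 ≅ Z.

(K is a triangulation of a wedge of 4 circles.)

H_0 = Z.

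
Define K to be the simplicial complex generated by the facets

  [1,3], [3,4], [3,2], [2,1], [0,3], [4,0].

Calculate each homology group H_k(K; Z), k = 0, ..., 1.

Fix the vertex order 0 < 1 < 2 < 3 < 4 and write every simplex with vertices in increasing order. Then dim K = 1 and the simplices of K are:

  0-simplices (5): [0], [1], [2], [3], [4]
  1-simplices (6): [0,3], [0,4], [1,2], [1,3], [2,3], [3,4]

giving chain groups C_0 ≅ Z^5, C_1 ≅ Z^6.

The boundary map ∂_1: C_1 → C_0 sends each edge [p,q] (with p < q) to q − p. For instance
  ∂[0,4] = [4] − [0].
The resulting 5×6 matrix has rank 4, and its Smith normal form has invariant factors (1,1,1,1).

From H_k ≅ ker(∂_k) / im(∂_{k+1}) we obtain:

  H_0: rank C_0 − rank ∂_1 = 5 − 4 = 1, and the invariant factors of ∂_1 are all 1, so H_0 = Z.
  H_1: rank ker ∂_1 − rank ∂_2 = (6 − 4) − 0 = 2, and there is no ∂_2, so H_1 = Z^2.

As a check, the Euler characteristic is 5 − 6 = -1, which agrees with 1 − 2 = -1.

H_0 = Z,  H_1 = Z^2.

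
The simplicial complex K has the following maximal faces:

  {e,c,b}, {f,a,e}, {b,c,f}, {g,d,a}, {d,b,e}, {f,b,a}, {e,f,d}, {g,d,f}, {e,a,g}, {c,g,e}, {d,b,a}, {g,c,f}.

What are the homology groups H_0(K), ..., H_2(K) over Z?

Fix the vertex order a < b < c < d < e < f < g and write every simplex with vertices in increasing order. Then dim K = 2 and the simplices of K are:

  0-simplices (7): a, b, c, d, e, f, g
  1-simplices (18): ab, ad, ae, af, ag, bc, bd, be, bf, ce, cf, cg, de, df, dg, ef, eg, fg
  2-simplices (12): abd, abf, adg, aef, aeg, bce, bcf, bde, ceg, cfg, def, dfg

giving chain groups C_0 ≅ Z^7, C_1 ≅ Z^18, C_2 ≅ Z^12.

∂_1: C_1 → C_0 is given by ∂[p,q] = [q] − [p]. For instance
  ∂af = f − a.
The 7×18 boundary matrix has rank 6 and Smith normal form diag(1,1,1,1,1,1).

∂_2: C_2 → C_1 sends each 2-simplex [p,q,r] to [q,r] − [p,r] + [p,q]. For instance
  ∂abd = bd − ad + ab,
  ∂bde = de − be + bd.
This gives a 18×12 integer matrix of rank 12; reducing to Smith normal form yields diagonal entries (1,1,1,1,1,1,1,1,1,1,1,2).

From H_k ≅ ker(∂_k) / im(∂_{k+1}) we obtain:

  H_0: rank C_0 − rank ∂_1 = 7 − 6 = 1, and the invariant factors of ∂_1 are all 1, so H_0 ≅ Z.
  H_1: rank ker ∂_1 − rank ∂_2 = (18 − 6) − 12 = 0, and ∂_2 has invariant factor 2 > 1, so H_1 ≅ Z/2.
  H_2: rank ker ∂_2 − rank ∂_3 = (12 − 12) − 0 = 0, and there is no ∂_3, so H_2 ≅ 0.

As a check, the Euler characteristic is 7 − 18 + 12 = 1, which agrees with 1 − 0 + 0 = 1.

H_0 ≅ Z,  H_1 ≅ Z/2,  H_2 = 0.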